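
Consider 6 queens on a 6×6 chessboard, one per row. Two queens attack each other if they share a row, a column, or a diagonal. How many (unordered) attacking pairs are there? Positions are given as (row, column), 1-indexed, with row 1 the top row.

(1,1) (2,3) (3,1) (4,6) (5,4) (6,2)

Same column: (1,1)–(3,1) (column 1).
Total attacking pairs: 1.

1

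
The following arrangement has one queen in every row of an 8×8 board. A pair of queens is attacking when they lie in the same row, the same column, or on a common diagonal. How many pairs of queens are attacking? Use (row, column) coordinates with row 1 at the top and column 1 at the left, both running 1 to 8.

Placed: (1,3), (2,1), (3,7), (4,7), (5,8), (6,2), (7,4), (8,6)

3

Same column: (3,7)–(4,7) (column 7).
Same diagonal: (4,7)–(5,8) (|4−5| = |7−8| = 1); (4,7)–(7,4) (|4−7| = |7−4| = 3).
Total attacking pairs: 3.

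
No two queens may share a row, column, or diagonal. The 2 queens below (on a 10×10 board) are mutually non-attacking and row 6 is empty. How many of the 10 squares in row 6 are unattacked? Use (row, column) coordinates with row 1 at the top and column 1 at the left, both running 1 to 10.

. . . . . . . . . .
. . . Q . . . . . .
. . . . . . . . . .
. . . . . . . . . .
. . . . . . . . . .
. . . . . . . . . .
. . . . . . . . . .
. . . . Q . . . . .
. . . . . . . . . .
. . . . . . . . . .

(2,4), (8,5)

(2,4) attacks row 6 at column 4 and diagonals 8.
(8,5) attacks row 6 at column 5 and diagonals 3, 7.
Attacked columns: {3, 4, 5, 7, 8}. Safe: {1, 2, 6, 9, 10}.

5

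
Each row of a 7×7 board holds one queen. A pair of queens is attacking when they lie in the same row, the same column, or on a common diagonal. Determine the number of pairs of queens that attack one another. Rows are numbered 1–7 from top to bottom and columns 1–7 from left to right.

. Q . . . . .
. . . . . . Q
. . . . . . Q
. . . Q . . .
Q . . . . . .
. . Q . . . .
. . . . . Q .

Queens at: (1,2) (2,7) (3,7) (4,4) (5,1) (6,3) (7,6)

Same column: (2,7)–(3,7) (column 7).
Same diagonal: (2,7)–(6,3) (|2−6| = |7−3| = 4).
Total attacking pairs: 2.

2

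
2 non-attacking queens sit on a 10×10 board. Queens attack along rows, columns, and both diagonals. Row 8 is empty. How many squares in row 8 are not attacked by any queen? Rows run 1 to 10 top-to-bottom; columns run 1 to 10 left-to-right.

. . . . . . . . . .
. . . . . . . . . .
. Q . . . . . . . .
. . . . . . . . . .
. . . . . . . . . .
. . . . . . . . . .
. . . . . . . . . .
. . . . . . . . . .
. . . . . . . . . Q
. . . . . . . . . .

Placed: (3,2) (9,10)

6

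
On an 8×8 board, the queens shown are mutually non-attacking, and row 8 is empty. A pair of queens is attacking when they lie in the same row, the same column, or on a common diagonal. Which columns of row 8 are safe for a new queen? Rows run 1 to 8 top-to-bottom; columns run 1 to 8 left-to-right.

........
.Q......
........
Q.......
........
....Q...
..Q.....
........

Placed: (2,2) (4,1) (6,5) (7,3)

columns 6

(2,2) attacks row 8 at column 2 and diagonals 8.
(4,1) attacks row 8 at column 1 and diagonals 5.
(6,5) attacks row 8 at column 5 and diagonals 3, 7.
(7,3) attacks row 8 at column 3 and diagonals 2, 4.
Attacked columns: {1, 2, 3, 4, 5, 7, 8}. Safe: {6}.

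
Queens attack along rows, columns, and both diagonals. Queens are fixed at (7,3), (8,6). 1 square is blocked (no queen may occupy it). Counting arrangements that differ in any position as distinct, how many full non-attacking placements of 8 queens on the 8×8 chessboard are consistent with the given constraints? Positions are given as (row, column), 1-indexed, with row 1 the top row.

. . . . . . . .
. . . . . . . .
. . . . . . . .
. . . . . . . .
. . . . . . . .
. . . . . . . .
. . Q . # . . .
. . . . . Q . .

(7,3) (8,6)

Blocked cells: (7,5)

Branch on row 1: col 1 → 0; col 2 → 0; col 4 → 2; col 5 → 3; col 7 → 2; col 8 → 1.
Sum: 0 + 0 + 2 + 3 + 2 + 1 = 8.

8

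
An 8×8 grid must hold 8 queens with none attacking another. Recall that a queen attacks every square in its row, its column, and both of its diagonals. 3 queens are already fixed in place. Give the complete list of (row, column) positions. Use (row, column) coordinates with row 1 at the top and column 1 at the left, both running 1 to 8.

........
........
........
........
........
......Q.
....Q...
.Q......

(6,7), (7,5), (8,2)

(1,4) (2,6) (3,8) (4,3) (5,1) (6,7) (7,5) (8,2)

Row 1: attacked by (6,7)→{2,7}; (7,5)→{5}; (8,2)→{2}. Safe: 1, 3, 4, 6, 8. Place at column 4.
Row 2: attacked by (1,4)→{3,4,5}; (6,7)→{3,7}; (7,5)→{5}; (8,2)→{2,8}. Safe: 1, 6. Place at column 6.
Row 3: attacked by (1,4)→{2,4,6}; (2,6)→{5,6,7}; (6,7)→{4,7}; (7,5)→{1,5}; (8,2)→{2,7}. Safe: 3, 8. Place at column 8.
Row 4: attacked by (1,4)→{1,4,7}; (2,6)→{4,6,8}; (3,8)→{7,8}; (6,7)→{5,7}; (7,5)→{2,5,8}; (8,2)→{2,6}. Safe: 3. Place at column 3.
Row 5: attacked by (1,4)→{4,8}; (2,6)→{3,6}; (3,8)→{6,8}; (4,3)→{2,3,4}; (6,7)→{6,7,8}; (7,5)→{3,5,7}; (8,2)→{2,5}. Safe: 1. Place at column 1.
Columns [4, 6, 8, 3, 1, 7, 5, 2], r−c [-3, -4, -5, 1, 4, -1, 2, 6], r+c [5, 8, 11, 7, 6, 13, 12, 10] are all distinct, so no two queens attack.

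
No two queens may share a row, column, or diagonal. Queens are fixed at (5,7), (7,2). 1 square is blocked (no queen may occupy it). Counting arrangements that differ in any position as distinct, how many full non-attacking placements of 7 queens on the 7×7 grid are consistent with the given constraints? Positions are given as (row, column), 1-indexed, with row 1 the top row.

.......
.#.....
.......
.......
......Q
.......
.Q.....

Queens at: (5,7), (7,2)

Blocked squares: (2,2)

Branch on row 1: col 1 → 0; col 4 → 0; col 5 → 0; col 6 → 1.
Sum: 0 + 0 + 0 + 1 = 1.

1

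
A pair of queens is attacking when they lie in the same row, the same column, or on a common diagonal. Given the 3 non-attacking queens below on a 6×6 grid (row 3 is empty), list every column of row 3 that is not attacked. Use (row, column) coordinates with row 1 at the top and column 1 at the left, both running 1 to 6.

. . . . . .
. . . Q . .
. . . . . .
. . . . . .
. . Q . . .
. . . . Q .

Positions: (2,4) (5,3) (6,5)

(2,4) attacks row 3 at column 4 and diagonals 3, 5.
(5,3) attacks row 3 at column 3 and diagonals 1, 5.
(6,5) attacks row 3 at column 5 and diagonals 2.
Attacked columns: {1, 2, 3, 4, 5}. Safe: {6}.

columns 6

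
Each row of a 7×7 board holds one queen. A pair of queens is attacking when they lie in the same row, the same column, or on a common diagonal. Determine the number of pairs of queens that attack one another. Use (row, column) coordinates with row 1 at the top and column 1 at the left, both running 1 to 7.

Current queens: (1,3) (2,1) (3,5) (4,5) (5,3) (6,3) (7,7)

7

Same column: (1,3)–(5,3) (column 3); (1,3)–(6,3) (column 3); (3,5)–(4,5) (column 5); (5,3)–(6,3) (column 3).
Same diagonal: (1,3)–(3,5) (|1−3| = |3−5| = 2); (3,5)–(5,3) (|3−5| = |5−3| = 2); (4,5)–(6,3) (|4−6| = |5−3| = 2).
Total attacking pairs: 7.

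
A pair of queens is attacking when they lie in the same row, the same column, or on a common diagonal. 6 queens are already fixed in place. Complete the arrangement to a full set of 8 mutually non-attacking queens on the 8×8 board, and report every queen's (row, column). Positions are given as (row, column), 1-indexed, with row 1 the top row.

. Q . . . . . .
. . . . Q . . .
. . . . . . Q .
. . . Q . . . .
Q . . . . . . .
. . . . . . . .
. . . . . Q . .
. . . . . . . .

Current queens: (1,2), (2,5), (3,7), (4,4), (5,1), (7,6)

(1,2) (2,5) (3,7) (4,4) (5,1) (6,8) (7,6) (8,3)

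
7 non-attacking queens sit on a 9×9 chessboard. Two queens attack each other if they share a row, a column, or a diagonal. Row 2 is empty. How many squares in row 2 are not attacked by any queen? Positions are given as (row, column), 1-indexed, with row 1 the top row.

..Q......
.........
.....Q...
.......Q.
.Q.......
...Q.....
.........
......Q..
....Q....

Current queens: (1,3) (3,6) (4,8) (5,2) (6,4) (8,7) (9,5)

1

(1,3) attacks row 2 at column 3 and diagonals 2, 4.
(3,6) attacks row 2 at column 6 and diagonals 5, 7.
(4,8) attacks row 2 at column 8 and diagonals 6.
(5,2) attacks row 2 at column 2 and diagonals 5.
(6,4) attacks row 2 at column 4 and diagonals 8.
(8,7) attacks row 2 at column 7 and diagonals 1.
(9,5) attacks row 2 at column 5.
Attacked columns: {1, 2, 3, 4, 5, 6, 7, 8}. Safe: {9}.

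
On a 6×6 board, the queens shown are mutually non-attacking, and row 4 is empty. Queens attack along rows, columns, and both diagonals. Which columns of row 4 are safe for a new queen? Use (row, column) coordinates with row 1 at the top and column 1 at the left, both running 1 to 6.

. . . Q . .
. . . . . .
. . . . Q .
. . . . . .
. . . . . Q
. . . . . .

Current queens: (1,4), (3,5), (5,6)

(1,4) attacks row 4 at column 4 and diagonals 1.
(3,5) attacks row 4 at column 5 and diagonals 4, 6.
(5,6) attacks row 4 at column 6 and diagonals 5.
Attacked columns: {1, 4, 5, 6}. Safe: {2, 3}.

columns 2, 3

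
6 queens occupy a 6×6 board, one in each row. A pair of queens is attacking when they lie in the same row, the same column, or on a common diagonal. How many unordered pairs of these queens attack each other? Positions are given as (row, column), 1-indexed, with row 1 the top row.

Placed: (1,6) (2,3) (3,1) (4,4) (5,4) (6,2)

2

Same column: (4,4)–(5,4) (column 4).
Same diagonal: (4,4)–(6,2) (|4−6| = |4−2| = 2).
Total attacking pairs: 2.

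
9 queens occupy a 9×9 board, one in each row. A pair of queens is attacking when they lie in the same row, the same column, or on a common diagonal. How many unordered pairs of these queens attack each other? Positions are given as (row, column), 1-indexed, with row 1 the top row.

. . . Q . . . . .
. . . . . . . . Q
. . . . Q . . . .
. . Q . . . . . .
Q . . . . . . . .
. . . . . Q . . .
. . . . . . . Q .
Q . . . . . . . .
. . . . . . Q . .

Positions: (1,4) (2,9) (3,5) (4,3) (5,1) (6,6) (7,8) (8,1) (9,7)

1

Same column: (5,1)–(8,1) (column 1).
Total attacking pairs: 1.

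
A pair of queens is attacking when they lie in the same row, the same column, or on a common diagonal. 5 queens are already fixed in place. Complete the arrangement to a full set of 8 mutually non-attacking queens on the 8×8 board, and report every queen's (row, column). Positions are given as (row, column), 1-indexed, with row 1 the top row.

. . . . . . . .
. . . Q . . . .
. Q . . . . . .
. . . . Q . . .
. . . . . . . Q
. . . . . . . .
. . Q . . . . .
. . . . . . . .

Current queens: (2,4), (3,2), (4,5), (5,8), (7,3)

(1,7) (2,4) (3,2) (4,5) (5,8) (6,1) (7,3) (8,6)

Row 1: attacked by (2,4)→{3,4,5}; (3,2)→{2,4}; (4,5)→{2,5,8}; (5,8)→{4,8}; (7,3)→{3}. Safe: 1, 6, 7. Place at column 7.
Row 6: attacked by (1,7)→{2,7}; (2,4)→{4,8}; (3,2)→{2,5}; (4,5)→{3,5,7}; (5,8)→{7,8}; (7,3)→{2,3,4}. Safe: 1, 6. Place at column 1.
Row 8: attacked by (1,7)→{7}; (2,4)→{4}; (3,2)→{2,7}; (4,5)→{1,5}; (5,8)→{5,8}; (6,1)→{1,3}; (7,3)→{2,3,4}. Safe: 6. Place at column 6.
Columns [7, 4, 2, 5, 8, 1, 3, 6], r−c [-6, -2, 1, -1, -3, 5, 4, 2], r+c [8, 6, 5, 9, 13, 7, 10, 14] are all distinct, so no two queens attack.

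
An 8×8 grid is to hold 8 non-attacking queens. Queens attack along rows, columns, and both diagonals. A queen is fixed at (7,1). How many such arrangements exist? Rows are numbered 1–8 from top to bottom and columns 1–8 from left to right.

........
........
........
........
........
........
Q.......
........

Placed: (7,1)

Branch on row 1: col 2 → 1; col 3 → 1; col 4 → 2; col 5 → 1; col 6 → 3; col 8 → 0.
Sum: 1 + 1 + 2 + 1 + 3 + 0 = 8.

8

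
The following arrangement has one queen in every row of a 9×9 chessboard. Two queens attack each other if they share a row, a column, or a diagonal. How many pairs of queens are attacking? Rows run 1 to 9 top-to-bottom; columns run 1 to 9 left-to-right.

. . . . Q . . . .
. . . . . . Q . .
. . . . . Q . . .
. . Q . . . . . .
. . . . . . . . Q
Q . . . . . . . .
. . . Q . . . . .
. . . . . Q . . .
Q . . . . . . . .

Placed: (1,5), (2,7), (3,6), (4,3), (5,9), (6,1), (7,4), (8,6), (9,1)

Same column: (3,6)–(8,6) (column 6); (6,1)–(9,1) (column 1).
Same diagonal: (1,5)–(5,9) (|1−5| = |5−9| = 4); (2,7)–(3,6) (|2−3| = |7−6| = 1); (4,3)–(6,1) (|4−6| = |3−1| = 2); (5,9)–(8,6) (|5−8| = |9−6| = 3).
Total attacking pairs: 6.

6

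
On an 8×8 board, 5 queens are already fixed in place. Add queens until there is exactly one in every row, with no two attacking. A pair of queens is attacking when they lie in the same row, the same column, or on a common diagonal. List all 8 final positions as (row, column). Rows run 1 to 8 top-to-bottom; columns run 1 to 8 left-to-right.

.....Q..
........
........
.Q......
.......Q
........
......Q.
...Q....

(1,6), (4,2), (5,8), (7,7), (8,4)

(1,6) (2,1) (3,5) (4,2) (5,8) (6,3) (7,7) (8,4)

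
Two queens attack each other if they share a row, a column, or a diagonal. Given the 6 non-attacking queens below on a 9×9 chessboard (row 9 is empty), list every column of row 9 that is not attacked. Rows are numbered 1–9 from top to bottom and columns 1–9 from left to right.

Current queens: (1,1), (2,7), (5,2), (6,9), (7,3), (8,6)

columns 4, 8

(1,1) attacks row 9 at column 1 and diagonals 9.
(2,7) attacks row 9 at column 7.
(5,2) attacks row 9 at column 2 and diagonals 6.
(6,9) attacks row 9 at column 9 and diagonals 6.
(7,3) attacks row 9 at column 3 and diagonals 1, 5.
(8,6) attacks row 9 at column 6 and diagonals 5, 7.
Attacked columns: {1, 2, 3, 5, 6, 7, 9}. Safe: {4, 8}.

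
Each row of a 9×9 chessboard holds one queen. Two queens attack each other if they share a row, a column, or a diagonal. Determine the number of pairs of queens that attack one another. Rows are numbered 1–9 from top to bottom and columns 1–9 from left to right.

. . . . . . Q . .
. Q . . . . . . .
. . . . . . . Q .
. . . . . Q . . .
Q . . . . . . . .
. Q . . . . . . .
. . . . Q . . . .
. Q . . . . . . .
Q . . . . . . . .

9

Same column: (2,2)–(6,2) (column 2); (2,2)–(8,2) (column 2); (5,1)–(9,1) (column 1); (6,2)–(8,2) (column 2).
Same diagonal: (1,7)–(6,2) (|1−6| = |7−2| = 5); (4,6)–(8,2) (|4−8| = |6−2| = 4); (4,6)–(9,1) (|4−9| = |6−1| = 5); (5,1)–(6,2) (|5−6| = |1−2| = 1); (8,2)–(9,1) (|8−9| = |2−1| = 1).
Total attacking pairs: 9.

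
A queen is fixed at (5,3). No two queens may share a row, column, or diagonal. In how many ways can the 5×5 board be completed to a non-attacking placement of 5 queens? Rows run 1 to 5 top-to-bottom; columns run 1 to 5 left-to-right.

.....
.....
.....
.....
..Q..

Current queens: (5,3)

Branch on row 1: col 1 → 1; col 2 → 0; col 4 → 0; col 5 → 1.
Sum: 1 + 0 + 0 + 1 = 2.

2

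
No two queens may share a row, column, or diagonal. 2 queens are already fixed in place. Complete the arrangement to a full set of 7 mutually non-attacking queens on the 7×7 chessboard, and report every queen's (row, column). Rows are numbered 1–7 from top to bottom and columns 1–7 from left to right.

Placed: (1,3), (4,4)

(1,3) (2,1) (3,6) (4,4) (5,2) (6,7) (7,5)

Row 2: attacked by (1,3)→{2,3,4}; (4,4)→{2,4,6}. Safe: 1, 5, 7. Place at column 1.
Row 3: attacked by (1,3)→{1,3,5}; (2,1)→{1,2}; (4,4)→{3,4,5}. Safe: 6, 7. Place at column 6.
Row 5: attacked by (1,3)→{3,7}; (2,1)→{1,4}; (3,6)→{4,6}; (4,4)→{3,4,5}. Safe: 2. Place at column 2.
Row 6: attacked by (1,3)→{3}; (2,1)→{1,5}; (3,6)→{3,6}; (4,4)→{2,4,6}; (5,2)→{1,2,3}. Safe: 7. Place at column 7.
Row 7: attacked by (1,3)→{3}; (2,1)→{1,6}; (3,6)→{2,6}; (4,4)→{1,4,7}; (5,2)→{2,4}; (6,7)→{6,7}. Safe: 5. Place at column 5.
Columns [3, 1, 6, 4, 2, 7, 5], r−c [-2, 1, -3, 0, 3, -1, 2], r+c [4, 3, 9, 8, 7, 13, 12] are all distinct, so no two queens attack.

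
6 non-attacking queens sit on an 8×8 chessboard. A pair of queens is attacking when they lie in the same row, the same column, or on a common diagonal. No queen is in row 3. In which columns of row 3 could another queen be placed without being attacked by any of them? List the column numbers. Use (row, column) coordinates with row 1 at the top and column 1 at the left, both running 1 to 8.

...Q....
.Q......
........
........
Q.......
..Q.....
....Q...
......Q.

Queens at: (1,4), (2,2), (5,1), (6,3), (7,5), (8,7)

columns 8

(1,4) attacks row 3 at column 4 and diagonals 2, 6.
(2,2) attacks row 3 at column 2 and diagonals 1, 3.
(5,1) attacks row 3 at column 1 and diagonals 3.
(6,3) attacks row 3 at column 3 and diagonals 6.
(7,5) attacks row 3 at column 5 and diagonals 1.
(8,7) attacks row 3 at column 7 and diagonals 2.
Attacked columns: {1, 2, 3, 4, 5, 6, 7}. Safe: {8}.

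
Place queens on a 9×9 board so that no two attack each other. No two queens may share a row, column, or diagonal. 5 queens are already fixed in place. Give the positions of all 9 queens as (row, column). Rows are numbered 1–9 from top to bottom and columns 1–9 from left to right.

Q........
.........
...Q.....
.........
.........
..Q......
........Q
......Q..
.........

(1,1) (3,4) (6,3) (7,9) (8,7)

(1,1) (2,6) (3,4) (4,2) (5,8) (6,3) (7,9) (8,7) (9,5)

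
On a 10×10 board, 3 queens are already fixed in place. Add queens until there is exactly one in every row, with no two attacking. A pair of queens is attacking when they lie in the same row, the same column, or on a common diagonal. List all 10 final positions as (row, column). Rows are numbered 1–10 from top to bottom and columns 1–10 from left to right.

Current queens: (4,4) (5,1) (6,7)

(1,10) (2,8) (3,2) (4,4) (5,1) (6,7) (7,9) (8,6) (9,3) (10,5)

Row 1: attacked by (4,4)→{1,4,7}; (5,1)→{1,5}; (6,7)→{2,7}. Safe: 3, 6, 8, 9, 10. Place at column 10.
Row 2: attacked by (1,10)→{9,10}; (4,4)→{2,4,6}; (5,1)→{1,4}; (6,7)→{3,7}. Safe: 5, 8. Place at column 8.
Row 3: attacked by (1,10)→{8,10}; (2,8)→{7,8,9}; (4,4)→{3,4,5}; (5,1)→{1,3}; (6,7)→{4,7,10}. Safe: 2, 6. Place at column 2.
Row 7: attacked by (1,10)→{4,10}; (2,8)→{3,8}; (3,2)→{2,6}; (4,4)→{1,4,7}; (5,1)→{1,3}; (6,7)→{6,7,8}. Safe: 5, 9. Place at column 9.
Row 8: attacked by (1,10)→{3,10}; (2,8)→{2,8}; (3,2)→{2,7}; (4,4)→{4,8}; (5,1)→{1,4}; (6,7)→{5,7,9}; (7,9)→{8,9,10}. Safe: 6. Place at column 6.
Row 9: attacked by (1,10)→{2,10}; (2,8)→{1,8}; (3,2)→{2,8}; (4,4)→{4,9}; (5,1)→{1,5}; (6,7)→{4,7,10}; (7,9)→{7,9}; (8,6)→{5,6,7}. Safe: 3. Place at column 3.
Row 10: attacked by (1,10)→{1,10}; (2,8)→{8}; (3,2)→{2,9}; (4,4)→{4,10}; (5,1)→{1,6}; (6,7)→{3,7}; (7,9)→{6,9}; (8,6)→{4,6,8}; (9,3)→{2,3,4}. Safe: 5. Place at column 5.
Columns [10, 8, 2, 4, 1, 7, 9, 6, 3, 5], r−c [-9, -6, 1, 0, 4, -1, -2, 2, 6, 5], r+c [11, 10, 5, 8, 6, 13, 16, 14, 12, 15] are all distinct, so no two queens attack.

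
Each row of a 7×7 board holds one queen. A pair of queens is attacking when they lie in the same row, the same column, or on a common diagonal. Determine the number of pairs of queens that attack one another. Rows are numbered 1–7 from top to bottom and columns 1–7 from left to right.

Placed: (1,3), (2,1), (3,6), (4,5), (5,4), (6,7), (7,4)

Same column: (5,4)–(7,4) (column 4).
Same diagonal: (2,1)–(5,4) (|2−5| = |1−4| = 3); (3,6)–(4,5) (|3−4| = |6−5| = 1); (3,6)–(5,4) (|3−5| = |6−4| = 2); (4,5)–(5,4) (|4−5| = |5−4| = 1); (4,5)–(6,7) (|4−6| = |5−7| = 2).
Total attacking pairs: 6.

6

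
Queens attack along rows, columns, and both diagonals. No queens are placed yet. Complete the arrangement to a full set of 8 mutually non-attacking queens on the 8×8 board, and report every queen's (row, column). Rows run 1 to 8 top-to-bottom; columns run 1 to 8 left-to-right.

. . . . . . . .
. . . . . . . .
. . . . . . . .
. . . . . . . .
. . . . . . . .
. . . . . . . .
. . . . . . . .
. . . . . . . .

Row 1: Safe: 1, 2, 3, 4, 5, 6, 7, 8. Place at column 4.
Row 2: attacked by (1,4)→{3,4,5}. Safe: 1, 2, 6, 7, 8. Place at column 6.
Row 3: attacked by (1,4)→{2,4,6}; (2,6)→{5,6,7}. Safe: 1, 3, 8. Place at column 8.
Row 4: attacked by (1,4)→{1,4,7}; (2,6)→{4,6,8}; (3,8)→{7,8}. Safe: 2, 3, 5. Place at column 2.
Row 5: attacked by (1,4)→{4,8}; (2,6)→{3,6}; (3,8)→{6,8}; (4,2)→{1,2,3}. Safe: 5, 7. Place at column 7.
Row 6: attacked by (1,4)→{4}; (2,6)→{2,6}; (3,8)→{5,8}; (4,2)→{2,4}; (5,7)→{6,7,8}. Safe: 1, 3. Place at column 1.
Row 7: attacked by (1,4)→{4}; (2,6)→{1,6}; (3,8)→{4,8}; (4,2)→{2,5}; (5,7)→{5,7}; (6,1)→{1,2}. Safe: 3. Place at column 3.
Row 8: attacked by (1,4)→{4}; (2,6)→{6}; (3,8)→{3,8}; (4,2)→{2,6}; (5,7)→{4,7}; (6,1)→{1,3}; (7,3)→{2,3,4}. Safe: 5. Place at column 5.
Columns [4, 6, 8, 2, 7, 1, 3, 5], r−c [-3, -4, -5, 2, -2, 5, 4, 3], r+c [5, 8, 11, 6, 12, 7, 10, 13] are all distinct, so no two queens attack.

(1,4) (2,6) (3,8) (4,2) (5,7) (6,1) (7,3) (8,5)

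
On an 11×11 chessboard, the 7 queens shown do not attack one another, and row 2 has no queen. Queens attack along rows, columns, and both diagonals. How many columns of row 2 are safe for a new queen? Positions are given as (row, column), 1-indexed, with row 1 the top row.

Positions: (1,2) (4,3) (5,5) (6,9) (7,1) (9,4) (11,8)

(1,2) attacks row 2 at column 2 and diagonals 1, 3.
(4,3) attacks row 2 at column 3 and diagonals 1, 5.
(5,5) attacks row 2 at column 5 and diagonals 2, 8.
(6,9) attacks row 2 at column 9 and diagonals 5.
(7,1) attacks row 2 at column 1 and diagonals 6.
(9,4) attacks row 2 at column 4 and diagonals 11.
(11,8) attacks row 2 at column 8.
Attacked columns: {1, 2, 3, 4, 5, 6, 8, 9, 11}. Safe: {7, 10}.

2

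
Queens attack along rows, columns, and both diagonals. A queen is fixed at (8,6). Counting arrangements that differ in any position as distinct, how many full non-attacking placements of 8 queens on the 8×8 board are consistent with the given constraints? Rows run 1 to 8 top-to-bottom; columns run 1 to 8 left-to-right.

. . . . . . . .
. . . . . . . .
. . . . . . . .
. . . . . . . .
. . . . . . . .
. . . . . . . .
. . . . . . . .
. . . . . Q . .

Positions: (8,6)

Branch on row 1: col 1 → 0; col 2 → 0; col 3 → 5; col 4 → 4; col 5 → 3; col 7 → 2; col 8 → 2.
Sum: 0 + 0 + 5 + 4 + 3 + 2 + 2 = 16.

16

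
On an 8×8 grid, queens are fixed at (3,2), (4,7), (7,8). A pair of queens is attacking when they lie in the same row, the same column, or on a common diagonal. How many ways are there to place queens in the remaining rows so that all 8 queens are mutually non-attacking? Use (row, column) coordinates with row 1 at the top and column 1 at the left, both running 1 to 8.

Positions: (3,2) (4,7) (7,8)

2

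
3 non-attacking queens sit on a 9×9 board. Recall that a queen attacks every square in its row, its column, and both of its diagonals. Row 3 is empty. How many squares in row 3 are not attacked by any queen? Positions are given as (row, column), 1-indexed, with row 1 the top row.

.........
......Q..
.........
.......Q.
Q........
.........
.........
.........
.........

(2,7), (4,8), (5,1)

3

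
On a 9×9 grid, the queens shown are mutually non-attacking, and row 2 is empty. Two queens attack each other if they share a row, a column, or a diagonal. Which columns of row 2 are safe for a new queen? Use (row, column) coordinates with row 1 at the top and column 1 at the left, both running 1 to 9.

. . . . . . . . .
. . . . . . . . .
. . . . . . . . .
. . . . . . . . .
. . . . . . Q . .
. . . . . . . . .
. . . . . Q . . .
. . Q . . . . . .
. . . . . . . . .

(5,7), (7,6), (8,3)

(5,7) attacks row 2 at column 7 and diagonals 4.
(7,6) attacks row 2 at column 6 and diagonals 1.
(8,3) attacks row 2 at column 3 and diagonals 9.
Attacked columns: {1, 3, 4, 6, 7, 9}. Safe: {2, 5, 8}.

columns 2, 5, 8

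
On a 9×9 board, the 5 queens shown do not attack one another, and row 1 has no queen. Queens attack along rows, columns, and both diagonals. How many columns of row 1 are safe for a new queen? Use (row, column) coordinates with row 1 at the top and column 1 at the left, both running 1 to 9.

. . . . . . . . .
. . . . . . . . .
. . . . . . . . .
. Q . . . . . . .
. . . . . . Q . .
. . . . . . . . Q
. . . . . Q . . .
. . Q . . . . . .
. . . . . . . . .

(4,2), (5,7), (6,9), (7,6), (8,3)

(4,2) attacks row 1 at column 2 and diagonals 5.
(5,7) attacks row 1 at column 7 and diagonals 3.
(6,9) attacks row 1 at column 9 and diagonals 4.
(7,6) attacks row 1 at column 6.
(8,3) attacks row 1 at column 3.
Attacked columns: {2, 3, 4, 5, 6, 7, 9}. Safe: {1, 8}.

2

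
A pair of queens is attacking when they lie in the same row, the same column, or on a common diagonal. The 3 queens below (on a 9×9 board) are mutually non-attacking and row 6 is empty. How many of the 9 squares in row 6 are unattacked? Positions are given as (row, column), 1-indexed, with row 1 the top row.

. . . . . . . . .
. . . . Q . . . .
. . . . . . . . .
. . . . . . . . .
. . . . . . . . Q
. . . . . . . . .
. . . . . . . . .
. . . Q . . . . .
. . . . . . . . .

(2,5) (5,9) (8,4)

(2,5) attacks row 6 at column 5 and diagonals 1, 9.
(5,9) attacks row 6 at column 9 and diagonals 8.
(8,4) attacks row 6 at column 4 and diagonals 2, 6.
Attacked columns: {1, 2, 4, 5, 6, 8, 9}. Safe: {3, 7}.

2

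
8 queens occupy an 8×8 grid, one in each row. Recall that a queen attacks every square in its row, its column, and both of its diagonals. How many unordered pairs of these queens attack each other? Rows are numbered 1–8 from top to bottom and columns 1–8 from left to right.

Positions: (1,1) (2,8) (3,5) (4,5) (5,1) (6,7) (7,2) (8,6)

Same column: (1,1)–(5,1) (column 1); (3,5)–(4,5) (column 5).
Same diagonal: (4,5)–(6,7) (|4−6| = |5−7| = 2); (4,5)–(7,2) (|4−7| = |5−2| = 3).
Total attacking pairs: 4.

4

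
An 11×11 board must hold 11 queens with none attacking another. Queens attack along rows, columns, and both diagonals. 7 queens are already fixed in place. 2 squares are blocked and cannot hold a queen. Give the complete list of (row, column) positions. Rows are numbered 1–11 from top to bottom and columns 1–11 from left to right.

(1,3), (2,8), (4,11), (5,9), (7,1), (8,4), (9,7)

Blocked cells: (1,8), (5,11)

(1,3) (2,8) (3,6) (4,11) (5,9) (6,5) (7,1) (8,4) (9,7) (10,10) (11,2)

Row 3: attacked by (1,3)→{1,3,5}; (2,8)→{7,8,9}; (4,11)→{10,11}; (5,9)→{7,9,11}; (7,1)→{1,5}; (8,4)→{4,9}; (9,7)→{1,7}. Safe: 2, 6. Place at column 6.
Row 6: attacked by (1,3)→{3,8}; (2,8)→{4,8}; (3,6)→{3,6,9}; (4,11)→{9,11}; (5,9)→{8,9,10}; (7,1)→{1,2}; (8,4)→{2,4,6}; (9,7)→{4,7,10}. Safe: 5. Place at column 5.
Row 10: attacked by (1,3)→{3}; (2,8)→{8}; (3,6)→{6}; (4,11)→{5,11}; (5,9)→{4,9}; (6,5)→{1,5,9}; (7,1)→{1,4}; (8,4)→{2,4,6}; (9,7)→{6,7,8}. Safe: 10. Place at column 10.
Row 11: attacked by (1,3)→{3}; (2,8)→{8}; (3,6)→{6}; (4,11)→{4,11}; (5,9)→{3,9}; (6,5)→{5,10}; (7,1)→{1,5}; (8,4)→{1,4,7}; (9,7)→{5,7,9}; (10,10)→{9,10,11}. Safe: 2. Place at column 2.
Columns [3, 8, 6, 11, 9, 5, 1, 4, 7, 10, 2], r−c [-2, -6, -3, -7, -4, 1, 6, 4, 2, 0, 9], r+c [4, 10, 9, 15, 14, 11, 8, 12, 16, 20, 13] are all distinct, so no two queens attack.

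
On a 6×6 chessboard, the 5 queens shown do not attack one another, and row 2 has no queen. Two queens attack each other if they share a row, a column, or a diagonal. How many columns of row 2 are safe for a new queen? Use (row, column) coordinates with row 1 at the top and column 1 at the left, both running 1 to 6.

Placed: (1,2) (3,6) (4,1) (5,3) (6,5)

(1,2) attacks row 2 at column 2 and diagonals 1, 3.
(3,6) attacks row 2 at column 6 and diagonals 5.
(4,1) attacks row 2 at column 1 and diagonals 3.
(5,3) attacks row 2 at column 3 and diagonals 6.
(6,5) attacks row 2 at column 5 and diagonals 1.
Attacked columns: {1, 2, 3, 5, 6}. Safe: {4}.

1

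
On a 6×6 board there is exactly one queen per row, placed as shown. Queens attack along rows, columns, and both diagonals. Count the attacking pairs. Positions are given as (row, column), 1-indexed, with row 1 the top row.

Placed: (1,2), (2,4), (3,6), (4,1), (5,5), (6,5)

1

Same column: (5,5)–(6,5) (column 5).
Total attacking pairs: 1.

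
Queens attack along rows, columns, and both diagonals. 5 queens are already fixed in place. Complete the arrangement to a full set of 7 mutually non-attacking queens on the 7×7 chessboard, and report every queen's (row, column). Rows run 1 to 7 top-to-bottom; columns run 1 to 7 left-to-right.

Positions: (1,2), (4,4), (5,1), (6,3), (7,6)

Row 2: attacked by (1,2)→{1,2,3}; (4,4)→{2,4,6}; (5,1)→{1,4}; (6,3)→{3,7}; (7,6)→{1,6}. Safe: 5. Place at column 5.
Row 3: attacked by (1,2)→{2,4}; (2,5)→{4,5,6}; (4,4)→{3,4,5}; (5,1)→{1,3}; (6,3)→{3,6}; (7,6)→{2,6}. Safe: 7. Place at column 7.
Columns [2, 5, 7, 4, 1, 3, 6], r−c [-1, -3, -4, 0, 4, 3, 1], r+c [3, 7, 10, 8, 6, 9, 13] are all distinct, so no two queens attack.

(1,2) (2,5) (3,7) (4,4) (5,1) (6,3) (7,6)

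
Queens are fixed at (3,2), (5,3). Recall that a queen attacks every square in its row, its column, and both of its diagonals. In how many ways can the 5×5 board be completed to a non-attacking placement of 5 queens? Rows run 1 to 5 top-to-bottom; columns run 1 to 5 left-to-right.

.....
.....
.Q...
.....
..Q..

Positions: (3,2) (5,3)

1

Branch on row 1: col 1 → 1; col 5 → 0.
Sum: 1 + 0 = 1.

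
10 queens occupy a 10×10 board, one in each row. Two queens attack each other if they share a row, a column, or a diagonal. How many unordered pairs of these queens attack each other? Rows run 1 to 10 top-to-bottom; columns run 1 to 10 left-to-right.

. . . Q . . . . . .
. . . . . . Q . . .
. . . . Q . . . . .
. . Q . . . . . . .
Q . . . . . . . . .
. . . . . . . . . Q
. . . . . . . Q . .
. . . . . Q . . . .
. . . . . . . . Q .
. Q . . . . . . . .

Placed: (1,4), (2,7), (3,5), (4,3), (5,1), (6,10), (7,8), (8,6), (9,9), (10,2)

0

All columns are distinct and no two queens satisfy |Δrow| = |Δcol|, so no pair attacks.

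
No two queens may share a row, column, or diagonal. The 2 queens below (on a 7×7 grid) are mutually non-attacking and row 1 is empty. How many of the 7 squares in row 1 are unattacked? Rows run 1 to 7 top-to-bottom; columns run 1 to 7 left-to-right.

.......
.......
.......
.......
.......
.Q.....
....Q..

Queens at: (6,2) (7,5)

(6,2) attacks row 1 at column 2 and diagonals 7.
(7,5) attacks row 1 at column 5.
Attacked columns: {2, 5, 7}. Safe: {1, 3, 4, 6}.

4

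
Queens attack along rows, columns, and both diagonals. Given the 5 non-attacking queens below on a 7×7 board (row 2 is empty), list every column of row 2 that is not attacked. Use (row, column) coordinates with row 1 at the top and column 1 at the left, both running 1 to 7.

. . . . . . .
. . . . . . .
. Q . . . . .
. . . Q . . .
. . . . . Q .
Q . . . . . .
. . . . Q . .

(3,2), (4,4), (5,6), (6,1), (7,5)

columns 7

(3,2) attacks row 2 at column 2 and diagonals 1, 3.
(4,4) attacks row 2 at column 4 and diagonals 2, 6.
(5,6) attacks row 2 at column 6 and diagonals 3.
(6,1) attacks row 2 at column 1 and diagonals 5.
(7,5) attacks row 2 at column 5.
Attacked columns: {1, 2, 3, 4, 5, 6}. Safe: {7}.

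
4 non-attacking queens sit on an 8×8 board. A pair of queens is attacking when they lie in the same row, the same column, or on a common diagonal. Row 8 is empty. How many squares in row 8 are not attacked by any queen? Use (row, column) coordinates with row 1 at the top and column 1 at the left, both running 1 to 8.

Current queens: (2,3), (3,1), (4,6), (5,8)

(2,3) attacks row 8 at column 3.
(3,1) attacks row 8 at column 1 and diagonals 6.
(4,6) attacks row 8 at column 6 and diagonals 2.
(5,8) attacks row 8 at column 8 and diagonals 5.
Attacked columns: {1, 2, 3, 5, 6, 8}. Safe: {4, 7}.

2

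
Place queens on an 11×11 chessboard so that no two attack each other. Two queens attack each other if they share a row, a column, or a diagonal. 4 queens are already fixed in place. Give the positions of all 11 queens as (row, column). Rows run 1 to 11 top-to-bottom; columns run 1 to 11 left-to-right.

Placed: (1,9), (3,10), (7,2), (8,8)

(1,9) (2,6) (3,10) (4,3) (5,7) (6,11) (7,2) (8,8) (9,5) (10,1) (11,4)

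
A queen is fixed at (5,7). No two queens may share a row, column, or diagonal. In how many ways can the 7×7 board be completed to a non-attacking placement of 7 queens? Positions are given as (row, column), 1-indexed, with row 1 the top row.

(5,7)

Branch on row 1: col 1 → 1; col 2 → 2; col 4 → 0; col 5 → 1; col 6 → 2.
Sum: 1 + 2 + 0 + 1 + 2 = 6.

6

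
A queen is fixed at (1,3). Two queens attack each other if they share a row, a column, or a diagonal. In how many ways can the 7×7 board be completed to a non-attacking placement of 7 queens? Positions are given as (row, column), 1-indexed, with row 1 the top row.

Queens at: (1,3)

Branch on row 2: col 1 → 2; col 5 → 1; col 6 → 1; col 7 → 2.
Sum: 2 + 1 + 1 + 2 = 6.

6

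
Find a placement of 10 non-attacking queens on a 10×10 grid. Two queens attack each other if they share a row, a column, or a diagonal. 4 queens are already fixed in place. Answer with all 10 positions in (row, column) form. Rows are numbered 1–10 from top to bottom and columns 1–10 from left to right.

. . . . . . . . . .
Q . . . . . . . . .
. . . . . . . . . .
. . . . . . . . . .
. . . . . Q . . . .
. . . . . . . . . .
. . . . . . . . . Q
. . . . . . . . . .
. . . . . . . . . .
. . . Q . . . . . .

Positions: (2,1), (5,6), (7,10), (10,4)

(1,9) (2,1) (3,3) (4,8) (5,6) (6,2) (7,10) (8,5) (9,7) (10,4)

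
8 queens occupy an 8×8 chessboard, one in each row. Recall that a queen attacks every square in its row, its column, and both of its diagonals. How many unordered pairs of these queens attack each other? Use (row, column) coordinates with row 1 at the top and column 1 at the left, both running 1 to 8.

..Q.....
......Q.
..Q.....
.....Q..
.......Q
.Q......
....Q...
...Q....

4

Same column: (1,3)–(3,3) (column 3).
Same diagonal: (1,3)–(4,6) (|1−4| = |3−6| = 3); (6,2)–(8,4) (|6−8| = |2−4| = 2); (7,5)–(8,4) (|7−8| = |5−4| = 1).
Total attacking pairs: 4.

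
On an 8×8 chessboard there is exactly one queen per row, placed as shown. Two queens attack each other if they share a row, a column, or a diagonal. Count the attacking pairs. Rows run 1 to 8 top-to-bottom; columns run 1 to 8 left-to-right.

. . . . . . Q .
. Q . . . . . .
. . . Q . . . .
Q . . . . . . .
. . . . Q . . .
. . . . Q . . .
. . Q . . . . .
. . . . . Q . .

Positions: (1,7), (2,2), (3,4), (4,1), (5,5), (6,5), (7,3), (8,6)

Same column: (5,5)–(6,5) (column 5).
Same diagonal: (2,2)–(5,5) (|2−5| = |2−5| = 3); (5,5)–(7,3) (|5−7| = |5−3| = 2).
Total attacking pairs: 3.

3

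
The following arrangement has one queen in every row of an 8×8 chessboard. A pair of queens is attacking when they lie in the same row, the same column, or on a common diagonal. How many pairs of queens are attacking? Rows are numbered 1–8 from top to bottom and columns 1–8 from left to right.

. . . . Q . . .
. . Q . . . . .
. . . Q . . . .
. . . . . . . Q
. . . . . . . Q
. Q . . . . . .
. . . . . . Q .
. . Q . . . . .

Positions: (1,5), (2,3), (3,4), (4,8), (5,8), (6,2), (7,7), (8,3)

Same column: (2,3)–(8,3) (column 3); (4,8)–(5,8) (column 8).
Same diagonal: (1,5)–(4,8) (|1−4| = |5−8| = 3); (2,3)–(3,4) (|2−3| = |3−4| = 1).
Total attacking pairs: 4.

4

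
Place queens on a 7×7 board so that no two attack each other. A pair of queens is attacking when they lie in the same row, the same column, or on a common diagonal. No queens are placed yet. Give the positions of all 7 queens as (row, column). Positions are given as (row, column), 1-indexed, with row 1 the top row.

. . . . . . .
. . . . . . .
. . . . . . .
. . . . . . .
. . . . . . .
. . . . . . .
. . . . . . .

Row 1: Safe: 1, 2, 3, 4, 5, 6, 7. Place at column 1.
Row 2: attacked by (1,1)→{1,2}. Safe: 3, 4, 5, 6, 7. Place at column 6.
Row 3: attacked by (1,1)→{1,3}; (2,6)→{5,6,7}. Safe: 2, 4. Place at column 4.
Row 4: attacked by (1,1)→{1,4}; (2,6)→{4,6}; (3,4)→{3,4,5}. Safe: 2, 7. Place at column 2.
Row 5: attacked by (1,1)→{1,5}; (2,6)→{3,6}; (3,4)→{2,4,6}; (4,2)→{1,2,3}. Safe: 7. Place at column 7.
Row 6: attacked by (1,1)→{1,6}; (2,6)→{2,6}; (3,4)→{1,4,7}; (4,2)→{2,4}; (5,7)→{6,7}. Safe: 3, 5. Place at column 5.
Row 7: attacked by (1,1)→{1,7}; (2,6)→{1,6}; (3,4)→{4}; (4,2)→{2,5}; (5,7)→{5,7}; (6,5)→{4,5,6}. Safe: 3. Place at column 3.
Columns [1, 6, 4, 2, 7, 5, 3], r−c [0, -4, -1, 2, -2, 1, 4], r+c [2, 8, 7, 6, 12, 11, 10] are all distinct, so no two queens attack.

(1,1) (2,6) (3,4) (4,2) (5,7) (6,5) (7,3)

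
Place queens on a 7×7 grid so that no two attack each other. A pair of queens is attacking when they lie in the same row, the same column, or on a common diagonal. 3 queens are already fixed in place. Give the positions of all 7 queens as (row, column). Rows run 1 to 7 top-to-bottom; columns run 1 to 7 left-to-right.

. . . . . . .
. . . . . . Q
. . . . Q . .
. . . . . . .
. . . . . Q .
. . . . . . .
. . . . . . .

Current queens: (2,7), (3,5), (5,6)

(1,4) (2,7) (3,5) (4,2) (5,6) (6,1) (7,3)

Row 1: attacked by (2,7)→{6,7}; (3,5)→{3,5,7}; (5,6)→{2,6}. Safe: 1, 4. Place at column 4.
Row 4: attacked by (1,4)→{1,4,7}; (2,7)→{5,7}; (3,5)→{4,5,6}; (5,6)→{5,6,7}. Safe: 2, 3. Place at column 2.
Row 6: attacked by (1,4)→{4}; (2,7)→{3,7}; (3,5)→{2,5}; (4,2)→{2,4}; (5,6)→{5,6,7}. Safe: 1. Place at column 1.
Row 7: attacked by (1,4)→{4}; (2,7)→{2,7}; (3,5)→{1,5}; (4,2)→{2,5}; (5,6)→{4,6}; (6,1)→{1,2}. Safe: 3. Place at column 3.
Columns [4, 7, 5, 2, 6, 1, 3], r−c [-3, -5, -2, 2, -1, 5, 4], r+c [5, 9, 8, 6, 11, 7, 10] are all distinct, so no two queens attack.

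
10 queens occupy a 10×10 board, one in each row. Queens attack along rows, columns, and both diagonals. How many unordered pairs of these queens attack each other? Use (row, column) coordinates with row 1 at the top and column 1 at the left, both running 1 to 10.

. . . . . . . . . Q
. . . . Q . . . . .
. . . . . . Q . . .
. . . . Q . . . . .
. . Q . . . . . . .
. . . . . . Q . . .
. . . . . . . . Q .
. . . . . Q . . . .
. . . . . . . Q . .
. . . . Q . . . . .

Same column: (2,5)–(4,5) (column 5); (2,5)–(10,5) (column 5); (3,7)–(6,7) (column 7); (4,5)–(10,5) (column 5).
Same diagonal: (4,5)–(6,7) (|4−6| = |5−7| = 2); (5,3)–(8,6) (|5−8| = |3−6| = 3).
Total attacking pairs: 6.

6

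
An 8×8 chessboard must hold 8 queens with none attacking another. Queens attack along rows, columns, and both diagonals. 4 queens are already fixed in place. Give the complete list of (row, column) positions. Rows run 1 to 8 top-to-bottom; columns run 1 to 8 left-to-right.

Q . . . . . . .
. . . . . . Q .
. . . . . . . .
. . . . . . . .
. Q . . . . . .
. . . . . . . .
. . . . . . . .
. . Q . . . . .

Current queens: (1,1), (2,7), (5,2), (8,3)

(1,1) (2,7) (3,5) (4,8) (5,2) (6,4) (7,6) (8,3)

Row 3: attacked by (1,1)→{1,3}; (2,7)→{6,7,8}; (5,2)→{2,4}; (8,3)→{3,8}. Safe: 5. Place at column 5.
Row 4: attacked by (1,1)→{1,4}; (2,7)→{5,7}; (3,5)→{4,5,6}; (5,2)→{1,2,3}; (8,3)→{3,7}. Safe: 8. Place at column 8.
Row 6: attacked by (1,1)→{1,6}; (2,7)→{3,7}; (3,5)→{2,5,8}; (4,8)→{6,8}; (5,2)→{1,2,3}; (8,3)→{1,3,5}. Safe: 4. Place at column 4.
Row 7: attacked by (1,1)→{1,7}; (2,7)→{2,7}; (3,5)→{1,5}; (4,8)→{5,8}; (5,2)→{2,4}; (6,4)→{3,4,5}; (8,3)→{2,3,4}. Safe: 6. Place at column 6.
Columns [1, 7, 5, 8, 2, 4, 6, 3], r−c [0, -5, -2, -4, 3, 2, 1, 5], r+c [2, 9, 8, 12, 7, 10, 13, 11] are all distinct, so no two queens attack.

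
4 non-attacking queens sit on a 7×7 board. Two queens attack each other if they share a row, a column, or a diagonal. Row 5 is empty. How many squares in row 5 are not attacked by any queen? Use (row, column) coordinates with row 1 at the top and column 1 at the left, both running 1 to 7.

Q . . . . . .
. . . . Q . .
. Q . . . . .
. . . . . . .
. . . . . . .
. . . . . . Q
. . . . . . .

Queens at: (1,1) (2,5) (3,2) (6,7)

(1,1) attacks row 5 at column 1 and diagonals 5.
(2,5) attacks row 5 at column 5 and diagonals 2.
(3,2) attacks row 5 at column 2 and diagonals 4.
(6,7) attacks row 5 at column 7 and diagonals 6.
Attacked columns: {1, 2, 4, 5, 6, 7}. Safe: {3}.

1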